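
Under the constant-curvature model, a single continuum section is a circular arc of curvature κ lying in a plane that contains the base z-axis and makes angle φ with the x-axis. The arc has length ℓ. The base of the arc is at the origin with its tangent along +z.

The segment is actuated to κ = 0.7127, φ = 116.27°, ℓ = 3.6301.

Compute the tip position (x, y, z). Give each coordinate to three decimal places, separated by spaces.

θ = κ·ℓ = 0.7127 × 3.6301 = 2.58717 rad
ρ = (1 − cos θ)/κ = (1 − -0.85021)/0.7127 = 2.59605
z = sin θ / κ = 0.52645/0.7127 = 0.73867
x = ρ cos φ = 2.59605 × cos(116.27°) = -1.14902
y = ρ sin φ = 2.59605 × sin(116.27°) = 2.32793

-1.149 2.328 0.739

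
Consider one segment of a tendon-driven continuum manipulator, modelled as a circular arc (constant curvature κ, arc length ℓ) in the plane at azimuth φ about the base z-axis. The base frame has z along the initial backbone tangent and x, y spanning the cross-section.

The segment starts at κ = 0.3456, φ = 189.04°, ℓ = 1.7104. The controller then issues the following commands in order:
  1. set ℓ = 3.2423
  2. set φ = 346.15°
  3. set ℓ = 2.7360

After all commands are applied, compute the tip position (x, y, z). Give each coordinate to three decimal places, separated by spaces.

initial: κ=0.3456, φ=189.04°, ℓ=1.7104
cmd 1: set ℓ=3.2423 → (κ,φ,ℓ)=(0.3456,189.04°,3.2423) → tip=(-1.6140,-0.2568,2.6051)
cmd 2: set φ=346.15° → (κ,φ,ℓ)=(0.3456,346.15°,3.2423) → tip=(1.5868,-0.3912,2.6051)
cmd 3: set ℓ=2.7360 → (κ,φ,ℓ)=(0.3456,346.15°,2.7360) → tip=(1.1651,-0.2873,2.3461)

1.165 -0.287 2.346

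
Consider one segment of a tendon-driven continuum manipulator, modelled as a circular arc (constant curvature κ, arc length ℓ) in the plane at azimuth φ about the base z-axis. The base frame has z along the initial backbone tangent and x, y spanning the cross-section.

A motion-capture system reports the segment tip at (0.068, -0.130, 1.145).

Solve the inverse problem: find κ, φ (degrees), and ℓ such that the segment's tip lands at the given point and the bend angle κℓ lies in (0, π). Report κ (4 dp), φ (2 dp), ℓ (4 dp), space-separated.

ρ = √(x²+y²) = √(0.068² + -0.130²) = 0.14671
φ = atan2(y, x) mod 360° = atan2(-0.130, 0.068) = 297.6130°
|p|² = ρ² + z² = 0.14671² + 1.145² = 1.33255
κ = 2ρ / |p|² = 2×0.14671 / 1.33255 = 0.22020
θ = 2·atan2(ρ, z) = 2·atan2(0.14671, 1.145) = 0.25487 rad
ℓ = θ/κ = 0.25487/0.22020 = 1.15749

0.2202 297.61 1.1575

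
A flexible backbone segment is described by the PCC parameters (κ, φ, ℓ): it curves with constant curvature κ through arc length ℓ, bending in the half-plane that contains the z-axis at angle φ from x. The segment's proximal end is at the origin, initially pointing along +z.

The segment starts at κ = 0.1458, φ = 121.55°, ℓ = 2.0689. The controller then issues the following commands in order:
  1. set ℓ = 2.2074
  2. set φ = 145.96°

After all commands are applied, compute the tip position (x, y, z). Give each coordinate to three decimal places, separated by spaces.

initial: κ=0.1458, φ=121.55°, ℓ=2.0689
cmd 1: set ℓ=2.2074 → (κ,φ,ℓ)=(0.1458,121.55°,2.2074) → tip=(-0.1843,0.3001,2.1695)
cmd 2: set φ=145.96° → (κ,φ,ℓ)=(0.1458,145.96°,2.2074) → tip=(-0.2918,0.1971,2.1695)

-0.292 0.197 2.169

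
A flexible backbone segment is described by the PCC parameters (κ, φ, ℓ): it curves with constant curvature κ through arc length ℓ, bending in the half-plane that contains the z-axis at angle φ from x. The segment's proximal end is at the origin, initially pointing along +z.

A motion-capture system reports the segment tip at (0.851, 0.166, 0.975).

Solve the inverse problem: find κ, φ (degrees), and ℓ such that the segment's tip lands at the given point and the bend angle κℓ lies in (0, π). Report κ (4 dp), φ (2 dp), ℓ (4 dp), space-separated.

1.0186 11.04 1.4271

ρ = √(x²+y²) = √(0.851² + 0.166²) = 0.86704
φ = atan2(y, x) mod 360° = atan2(0.166, 0.851) = 11.0378°
|p|² = ρ² + z² = 0.86704² + 0.975² = 1.70238
κ = 2ρ / |p|² = 2×0.86704 / 1.70238 = 1.01862
θ = 2·atan2(ρ, z) = 2·atan2(0.86704, 0.975) = 1.45371 rad
ℓ = θ/κ = 1.45371/1.01862 = 1.42714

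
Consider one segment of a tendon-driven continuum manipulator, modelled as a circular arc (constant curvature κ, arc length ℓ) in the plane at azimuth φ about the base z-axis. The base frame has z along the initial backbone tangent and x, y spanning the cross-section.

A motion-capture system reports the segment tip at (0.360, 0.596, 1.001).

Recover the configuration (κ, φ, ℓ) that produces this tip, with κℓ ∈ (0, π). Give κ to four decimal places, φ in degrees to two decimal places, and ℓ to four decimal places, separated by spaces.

ρ = √(x²+y²) = √(0.360² + 0.596²) = 0.69629
φ = atan2(y, x) mod 360° = atan2(0.596, 0.360) = 58.8669°
|p|² = ρ² + z² = 0.69629² + 1.001² = 1.48682
κ = 2ρ / |p|² = 2×0.69629 / 1.48682 = 0.93661
θ = 2·atan2(ρ, z) = 2·atan2(0.69629, 1.001) = 1.21552 rad
ℓ = θ/κ = 1.21552/0.93661 = 1.29778

0.9366 58.87 1.2978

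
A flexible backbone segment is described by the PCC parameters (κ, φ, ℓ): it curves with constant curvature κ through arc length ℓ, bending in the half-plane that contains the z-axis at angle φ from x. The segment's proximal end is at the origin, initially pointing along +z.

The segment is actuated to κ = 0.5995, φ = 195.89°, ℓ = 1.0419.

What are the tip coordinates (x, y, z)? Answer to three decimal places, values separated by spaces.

-0.303 -0.086 0.975

θ = κ·ℓ = 0.5995 × 1.0419 = 0.62462 rad
ρ = (1 − cos θ)/κ = (1 − 0.81119)/0.5995 = 0.31495
z = sin θ / κ = 0.58479/0.5995 = 0.97546
x = ρ cos φ = 0.31495 × cos(195.89°) = -0.30292
y = ρ sin φ = 0.31495 × sin(195.89°) = -0.08623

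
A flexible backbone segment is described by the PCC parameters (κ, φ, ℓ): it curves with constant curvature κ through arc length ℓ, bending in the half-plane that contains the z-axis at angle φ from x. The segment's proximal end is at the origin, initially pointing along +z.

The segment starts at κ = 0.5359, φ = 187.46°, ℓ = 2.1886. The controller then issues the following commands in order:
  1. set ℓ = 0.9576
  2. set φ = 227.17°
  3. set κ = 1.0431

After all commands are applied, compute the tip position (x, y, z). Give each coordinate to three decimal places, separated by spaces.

initial: κ=0.5359, φ=187.46°, ℓ=2.1886
cmd 1: set ℓ=0.9576 → (κ,φ,ℓ)=(0.5359,187.46°,0.9576) → tip=(-0.2383,-0.0312,0.9161)
cmd 2: set φ=227.17° → (κ,φ,ℓ)=(0.5359,227.17°,0.9576) → tip=(-0.1634,-0.1763,0.9161)
cmd 3: set κ=1.0431 → (κ,φ,ℓ)=(1.0431,227.17°,0.9576) → tip=(-0.2990,-0.3225,0.8061)

-0.299 -0.323 0.806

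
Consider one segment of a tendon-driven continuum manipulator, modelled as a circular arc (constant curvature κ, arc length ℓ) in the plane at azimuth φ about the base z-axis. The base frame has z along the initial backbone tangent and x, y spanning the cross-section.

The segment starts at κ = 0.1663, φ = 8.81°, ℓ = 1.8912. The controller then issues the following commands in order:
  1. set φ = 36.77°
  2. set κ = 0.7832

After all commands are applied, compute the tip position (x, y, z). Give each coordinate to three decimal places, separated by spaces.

0.931 0.696 1.272

initial: κ=0.1663, φ=8.81°, ℓ=1.8912
cmd 1: set φ=36.77° → (κ,φ,ℓ)=(0.1663,36.77°,1.8912) → tip=(0.2363,0.1766,1.8602)
cmd 2: set κ=0.7832 → (κ,φ,ℓ)=(0.7832,36.77°,1.8912) → tip=(0.9313,0.6959,1.2717)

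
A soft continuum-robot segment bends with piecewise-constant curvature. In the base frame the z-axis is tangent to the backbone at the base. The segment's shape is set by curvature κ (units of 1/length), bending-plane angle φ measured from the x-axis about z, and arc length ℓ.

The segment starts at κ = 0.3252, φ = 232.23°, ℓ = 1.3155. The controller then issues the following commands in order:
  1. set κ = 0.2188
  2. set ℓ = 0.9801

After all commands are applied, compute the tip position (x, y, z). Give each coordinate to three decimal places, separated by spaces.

-0.064 -0.083 0.973

initial: κ=0.3252, φ=232.23°, ℓ=1.3155
cmd 1: set κ=0.2188 → (κ,φ,ℓ)=(0.2188,232.23°,1.3155) → tip=(-0.1152,-0.1486,1.2974)
cmd 2: set ℓ=0.9801 → (κ,φ,ℓ)=(0.2188,232.23°,0.9801) → tip=(-0.0641,-0.0828,0.9726)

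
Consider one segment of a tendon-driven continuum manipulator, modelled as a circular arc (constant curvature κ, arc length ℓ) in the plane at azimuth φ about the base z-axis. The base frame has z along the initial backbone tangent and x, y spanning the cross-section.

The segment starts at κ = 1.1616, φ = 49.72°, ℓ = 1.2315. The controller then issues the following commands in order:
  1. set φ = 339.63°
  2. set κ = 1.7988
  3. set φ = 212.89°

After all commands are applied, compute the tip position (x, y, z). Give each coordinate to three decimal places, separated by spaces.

-0.747 -0.483 0.444

initial: κ=1.1616, φ=49.72°, ℓ=1.2315
cmd 1: set φ=339.63° → (κ,φ,ℓ)=(1.1616,339.63°,1.2315) → tip=(0.6942,-0.2578,0.8524)
cmd 2: set κ=1.7988 → (κ,φ,ℓ)=(1.7988,339.63°,1.2315) → tip=(0.8342,-0.3098,0.4444)
cmd 3: set φ=212.89° → (κ,φ,ℓ)=(1.7988,212.89°,1.2315) → tip=(-0.7473,-0.4832,0.4444)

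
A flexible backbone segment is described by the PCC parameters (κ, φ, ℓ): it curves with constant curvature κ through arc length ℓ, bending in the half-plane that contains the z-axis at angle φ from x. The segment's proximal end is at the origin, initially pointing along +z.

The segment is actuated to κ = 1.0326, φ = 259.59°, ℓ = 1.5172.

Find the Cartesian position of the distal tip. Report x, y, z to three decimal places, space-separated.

θ = κ·ℓ = 1.0326 × 1.5172 = 1.56666 rad
ρ = (1 − cos θ)/κ = (1 − 0.00414)/1.0326 = 0.96442
z = sin θ / κ = 0.99999/1.0326 = 0.96842
x = ρ cos φ = 0.96442 × cos(259.59°) = -0.17426
y = ρ sin φ = 0.96442 × sin(259.59°) = -0.94855

-0.174 -0.949 0.968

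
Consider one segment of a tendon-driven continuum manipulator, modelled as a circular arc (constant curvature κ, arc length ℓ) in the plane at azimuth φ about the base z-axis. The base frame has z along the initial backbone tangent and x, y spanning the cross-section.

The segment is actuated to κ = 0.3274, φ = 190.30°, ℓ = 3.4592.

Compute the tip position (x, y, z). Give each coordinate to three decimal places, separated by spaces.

θ = κ·ℓ = 0.3274 × 3.4592 = 1.13254 rad
ρ = (1 − cos θ)/κ = (1 − 0.42436)/0.3274 = 1.75822
z = sin θ / κ = 0.90549/0.3274 = 2.76571
x = ρ cos φ = 1.75822 × cos(190.30°) = -1.72988
y = ρ sin φ = 1.75822 × sin(190.30°) = -0.31437

-1.730 -0.314 2.766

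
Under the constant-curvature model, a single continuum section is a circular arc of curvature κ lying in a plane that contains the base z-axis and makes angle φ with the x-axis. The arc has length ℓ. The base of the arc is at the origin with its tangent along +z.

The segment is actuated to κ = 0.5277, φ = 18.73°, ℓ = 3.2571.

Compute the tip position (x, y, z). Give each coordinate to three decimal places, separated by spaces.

2.059 0.698 1.874

θ = κ·ℓ = 0.5277 × 3.2571 = 1.71877 rad
ρ = (1 − cos θ)/κ = (1 − -0.14744)/0.5277 = 2.17441
z = sin θ / κ = 0.98907/0.5277 = 1.87431
x = ρ cos φ = 2.17441 × cos(18.73°) = 2.05926
y = ρ sin φ = 2.17441 × sin(18.73°) = 0.69822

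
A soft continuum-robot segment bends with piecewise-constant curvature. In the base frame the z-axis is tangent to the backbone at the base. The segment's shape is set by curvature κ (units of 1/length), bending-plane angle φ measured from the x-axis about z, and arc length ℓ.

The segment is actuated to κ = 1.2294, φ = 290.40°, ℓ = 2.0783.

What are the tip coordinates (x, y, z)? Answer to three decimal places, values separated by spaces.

0.520 -1.397 0.450

θ = κ·ℓ = 1.2294 × 2.0783 = 2.55506 rad
ρ = (1 − cos θ)/κ = (1 − -0.83287)/1.2294 = 1.49086
z = sin θ / κ = 0.55347/1.2294 = 0.45020
x = ρ cos φ = 1.49086 × cos(290.40°) = 0.51967
y = ρ sin φ = 1.49086 × sin(290.40°) = -1.39736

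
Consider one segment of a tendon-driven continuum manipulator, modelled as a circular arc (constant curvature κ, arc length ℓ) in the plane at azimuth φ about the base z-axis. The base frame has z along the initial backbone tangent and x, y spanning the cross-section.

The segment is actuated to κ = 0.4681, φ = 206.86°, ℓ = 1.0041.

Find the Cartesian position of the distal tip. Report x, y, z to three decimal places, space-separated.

θ = κ·ℓ = 0.4681 × 1.0041 = 0.47002 rad
ρ = (1 − cos θ)/κ = (1 − 0.89156)/0.4681 = 0.23166
z = sin θ / κ = 0.45290/0.4681 = 0.96754
x = ρ cos φ = 0.23166 × cos(206.86°) = -0.20667
y = ρ sin φ = 0.23166 × sin(206.86°) = -0.10467

-0.207 -0.105 0.968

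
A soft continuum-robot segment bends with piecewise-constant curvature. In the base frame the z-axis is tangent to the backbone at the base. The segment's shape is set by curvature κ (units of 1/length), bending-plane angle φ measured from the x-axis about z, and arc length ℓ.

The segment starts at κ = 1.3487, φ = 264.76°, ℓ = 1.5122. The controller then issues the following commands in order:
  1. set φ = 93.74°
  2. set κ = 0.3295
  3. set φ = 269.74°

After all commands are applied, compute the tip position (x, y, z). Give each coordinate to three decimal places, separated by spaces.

-0.002 -0.369 1.450

initial: κ=1.3487, φ=264.76°, ℓ=1.5122
cmd 1: set φ=93.74° → (κ,φ,ℓ)=(1.3487,93.74°,1.5122) → tip=(-0.0702,1.0741,0.6615)
cmd 2: set κ=0.3295 → (κ,φ,ℓ)=(0.3295,93.74°,1.5122) → tip=(-0.0241,0.3682,1.4504)
cmd 3: set φ=269.74° → (κ,φ,ℓ)=(0.3295,269.74°,1.5122) → tip=(-0.0017,-0.3690,1.4504)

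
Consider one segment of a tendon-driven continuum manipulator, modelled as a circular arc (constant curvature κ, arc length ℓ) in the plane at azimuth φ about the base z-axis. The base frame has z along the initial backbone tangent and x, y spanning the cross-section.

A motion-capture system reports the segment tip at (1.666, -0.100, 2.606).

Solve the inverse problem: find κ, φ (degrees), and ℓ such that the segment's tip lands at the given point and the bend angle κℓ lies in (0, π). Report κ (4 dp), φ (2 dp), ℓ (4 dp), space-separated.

0.3486 356.56 3.2686

ρ = √(x²+y²) = √(1.666² + -0.100²) = 1.66900
φ = atan2(y, x) mod 360° = atan2(-0.100, 1.666) = 356.5650°
|p|² = ρ² + z² = 1.66900² + 2.606² = 9.57679
κ = 2ρ / |p|² = 2×1.66900 / 9.57679 = 0.34855
θ = 2·atan2(ρ, z) = 2·atan2(1.66900, 2.606) = 1.13926 rad
ℓ = θ/κ = 1.13926/0.34855 = 3.26856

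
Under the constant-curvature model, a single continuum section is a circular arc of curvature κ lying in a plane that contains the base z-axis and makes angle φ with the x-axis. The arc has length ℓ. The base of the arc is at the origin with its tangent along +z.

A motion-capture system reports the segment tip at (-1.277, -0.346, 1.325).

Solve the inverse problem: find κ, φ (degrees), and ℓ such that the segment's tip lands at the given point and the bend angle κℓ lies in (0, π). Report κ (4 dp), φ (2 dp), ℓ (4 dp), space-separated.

0.7547 195.16 2.0793

ρ = √(x²+y²) = √(-1.277² + -0.346²) = 1.32304
φ = atan2(y, x) mod 360° = atan2(-0.346, -1.277) = 195.1602°
|p|² = ρ² + z² = 1.32304² + 1.325² = 3.50607
κ = 2ρ / |p|² = 2×1.32304 / 3.50607 = 0.75472
θ = 2·atan2(ρ, z) = 2·atan2(1.32304, 1.325) = 1.56932 rad
ℓ = θ/κ = 1.56932/0.75472 = 2.07935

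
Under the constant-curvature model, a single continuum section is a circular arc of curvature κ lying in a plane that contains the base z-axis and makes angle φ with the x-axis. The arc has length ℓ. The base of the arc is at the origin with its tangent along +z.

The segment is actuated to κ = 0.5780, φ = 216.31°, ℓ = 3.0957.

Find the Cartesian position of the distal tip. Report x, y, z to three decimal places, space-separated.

θ = κ·ℓ = 0.5780 × 3.0957 = 1.78931 rad
ρ = (1 − cos θ)/κ = (1 − -0.21678)/0.5780 = 2.10516
z = sin θ / κ = 0.97622/0.5780 = 1.68896
x = ρ cos φ = 2.10516 × cos(216.31°) = -1.69639
y = ρ sin φ = 2.10516 × sin(216.31°) = -1.24658

-1.696 -1.247 1.689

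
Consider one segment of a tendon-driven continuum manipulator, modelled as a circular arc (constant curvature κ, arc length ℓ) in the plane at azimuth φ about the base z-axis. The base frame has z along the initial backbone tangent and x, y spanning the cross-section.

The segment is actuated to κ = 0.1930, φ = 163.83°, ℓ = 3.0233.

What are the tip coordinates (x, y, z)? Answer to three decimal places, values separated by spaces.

θ = κ·ℓ = 0.1930 × 3.0233 = 0.58350 rad
ρ = (1 − cos θ)/κ = (1 − 0.83454)/0.1930 = 0.85730
z = sin θ / κ = 0.55095/0.1930 = 2.85464
x = ρ cos φ = 0.85730 × cos(163.83°) = -0.82338
y = ρ sin φ = 0.85730 × sin(163.83°) = 0.23875

-0.823 0.239 2.855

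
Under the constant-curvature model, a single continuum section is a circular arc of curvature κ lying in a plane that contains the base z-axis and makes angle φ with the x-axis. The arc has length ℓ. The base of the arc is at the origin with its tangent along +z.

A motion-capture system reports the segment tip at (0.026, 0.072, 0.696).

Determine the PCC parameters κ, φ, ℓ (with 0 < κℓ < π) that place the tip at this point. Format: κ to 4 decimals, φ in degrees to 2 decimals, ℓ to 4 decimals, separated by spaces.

0.3123 70.14 0.7016

ρ = √(x²+y²) = √(0.026² + 0.072²) = 0.07655
φ = atan2(y, x) mod 360° = atan2(0.072, 0.026) = 70.1448°
|p|² = ρ² + z² = 0.07655² + 0.696² = 0.49028
κ = 2ρ / |p|² = 2×0.07655 / 0.49028 = 0.31228
θ = 2·atan2(ρ, z) = 2·atan2(0.07655, 0.696) = 0.21909 rad
ℓ = θ/κ = 0.21909/0.31228 = 0.70160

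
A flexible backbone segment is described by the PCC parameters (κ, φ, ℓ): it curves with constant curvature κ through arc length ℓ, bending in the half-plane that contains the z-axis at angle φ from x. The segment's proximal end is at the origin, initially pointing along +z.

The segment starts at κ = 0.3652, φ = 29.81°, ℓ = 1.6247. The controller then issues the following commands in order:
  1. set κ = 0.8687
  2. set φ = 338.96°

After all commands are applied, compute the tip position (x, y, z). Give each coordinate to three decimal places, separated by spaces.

0.904 -0.348 1.137

initial: κ=0.3652, φ=29.81°, ℓ=1.6247
cmd 1: set κ=0.8687 → (κ,φ,ℓ)=(0.8687,29.81°,1.6247) → tip=(0.8403,0.4814,1.1365)
cmd 2: set φ=338.96° → (κ,φ,ℓ)=(0.8687,338.96°,1.6247) → tip=(0.9038,-0.3477,1.1365)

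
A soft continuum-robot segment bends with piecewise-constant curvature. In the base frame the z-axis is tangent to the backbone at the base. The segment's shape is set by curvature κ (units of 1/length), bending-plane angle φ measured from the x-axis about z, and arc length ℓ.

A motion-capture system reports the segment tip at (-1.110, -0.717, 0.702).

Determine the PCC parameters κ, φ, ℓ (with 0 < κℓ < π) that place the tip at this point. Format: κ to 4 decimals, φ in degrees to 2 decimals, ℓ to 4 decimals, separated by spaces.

ρ = √(x²+y²) = √(-1.110² + -0.717²) = 1.32143
φ = atan2(y, x) mod 360° = atan2(-0.717, -1.110) = 212.8603°
|p|² = ρ² + z² = 1.32143² + 0.702² = 2.23899
κ = 2ρ / |p|² = 2×1.32143 / 2.23899 = 1.18038
θ = 2·atan2(ρ, z) = 2·atan2(1.32143, 0.702) = 2.16494 rad
ℓ = θ/κ = 2.16494/1.18038 = 1.83410

1.1804 212.86 1.8341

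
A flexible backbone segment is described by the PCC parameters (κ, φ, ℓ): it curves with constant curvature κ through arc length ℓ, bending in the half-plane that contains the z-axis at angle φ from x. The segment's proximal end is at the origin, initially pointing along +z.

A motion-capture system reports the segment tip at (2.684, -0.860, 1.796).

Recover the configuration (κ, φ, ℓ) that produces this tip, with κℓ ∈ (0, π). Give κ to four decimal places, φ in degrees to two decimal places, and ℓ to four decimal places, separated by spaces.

0.5047 342.23 3.9765

ρ = √(x²+y²) = √(2.684² + -0.860²) = 2.81841
φ = atan2(y, x) mod 360° = atan2(-0.860, 2.684) = 342.2336°
|p|² = ρ² + z² = 2.81841² + 1.796² = 11.16907
κ = 2ρ / |p|² = 2×2.81841 / 11.16907 = 0.50468
θ = 2·atan2(ρ, z) = 2·atan2(2.81841, 1.796) = 2.00689 rad
ℓ = θ/κ = 2.00689/0.50468 = 3.97655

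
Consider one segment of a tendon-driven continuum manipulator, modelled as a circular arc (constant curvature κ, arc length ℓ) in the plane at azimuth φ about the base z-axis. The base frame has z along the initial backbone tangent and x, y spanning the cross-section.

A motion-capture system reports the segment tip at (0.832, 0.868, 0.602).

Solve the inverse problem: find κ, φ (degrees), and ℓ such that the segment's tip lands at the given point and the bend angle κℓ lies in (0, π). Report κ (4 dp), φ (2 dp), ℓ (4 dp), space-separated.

1.3300 46.21 1.6641

ρ = √(x²+y²) = √(0.832² + 0.868²) = 1.20235
φ = atan2(y, x) mod 360° = atan2(0.868, 0.832) = 46.2131°
|p|² = ρ² + z² = 1.20235² + 0.602² = 1.80805
κ = 2ρ / |p|² = 2×1.20235 / 1.80805 = 1.33000
θ = 2·atan2(ρ, z) = 2·atan2(1.20235, 0.602) = 2.21320 rad
ℓ = θ/κ = 2.21320/1.33000 = 1.66407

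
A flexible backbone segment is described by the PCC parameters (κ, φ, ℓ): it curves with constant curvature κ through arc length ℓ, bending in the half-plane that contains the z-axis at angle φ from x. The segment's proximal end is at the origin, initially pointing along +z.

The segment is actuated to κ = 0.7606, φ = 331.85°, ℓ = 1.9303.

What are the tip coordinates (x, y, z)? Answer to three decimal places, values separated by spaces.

θ = κ·ℓ = 0.7606 × 1.9303 = 1.46819 rad
ρ = (1 − cos θ)/κ = (1 − 0.10243)/0.7606 = 1.18008
z = sin θ / κ = 0.99474/0.7606 = 1.30784
x = ρ cos φ = 1.18008 × cos(331.85°) = 1.04050
y = ρ sin φ = 1.18008 × sin(331.85°) = -0.55674

1.040 -0.557 1.308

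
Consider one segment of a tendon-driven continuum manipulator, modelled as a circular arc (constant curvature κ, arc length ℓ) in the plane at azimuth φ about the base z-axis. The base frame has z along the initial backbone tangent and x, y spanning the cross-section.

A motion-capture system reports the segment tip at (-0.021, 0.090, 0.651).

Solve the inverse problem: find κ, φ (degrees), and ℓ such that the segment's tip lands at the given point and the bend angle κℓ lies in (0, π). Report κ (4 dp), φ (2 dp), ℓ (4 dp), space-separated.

ρ = √(x²+y²) = √(-0.021² + 0.090²) = 0.09242
φ = atan2(y, x) mod 360° = atan2(0.090, -0.021) = 103.1340°
|p|² = ρ² + z² = 0.09242² + 0.651² = 0.43234
κ = 2ρ / |p|² = 2×0.09242 / 0.43234 = 0.42752
θ = 2·atan2(ρ, z) = 2·atan2(0.09242, 0.651) = 0.28204 rad
ℓ = θ/κ = 0.28204/0.42752 = 0.65971

0.4275 103.13 0.6597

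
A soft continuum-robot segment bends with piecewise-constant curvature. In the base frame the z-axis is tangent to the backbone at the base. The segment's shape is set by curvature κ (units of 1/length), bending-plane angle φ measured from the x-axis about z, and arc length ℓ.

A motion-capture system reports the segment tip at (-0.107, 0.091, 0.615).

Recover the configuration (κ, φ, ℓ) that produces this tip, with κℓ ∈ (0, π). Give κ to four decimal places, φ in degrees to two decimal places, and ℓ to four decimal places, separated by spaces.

ρ = √(x²+y²) = √(-0.107² + 0.091²) = 0.14046
φ = atan2(y, x) mod 360° = atan2(0.091, -0.107) = 139.6199°
|p|² = ρ² + z² = 0.14046² + 0.615² = 0.39795
κ = 2ρ / |p|² = 2×0.14046 / 0.39795 = 0.70593
θ = 2·atan2(ρ, z) = 2·atan2(0.14046, 0.615) = 0.44909 rad
ℓ = θ/κ = 0.44909/0.70593 = 0.63617

0.7059 139.62 0.6362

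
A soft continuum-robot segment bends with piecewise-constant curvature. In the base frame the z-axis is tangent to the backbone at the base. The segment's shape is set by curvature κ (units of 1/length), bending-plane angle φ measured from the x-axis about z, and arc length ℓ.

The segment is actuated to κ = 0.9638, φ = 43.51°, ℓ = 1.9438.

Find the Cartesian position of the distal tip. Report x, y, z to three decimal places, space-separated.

θ = κ·ℓ = 0.9638 × 1.9438 = 1.87343 rad
ρ = (1 − cos θ)/κ = (1 − -0.29804)/0.9638 = 1.34679
z = sin θ / κ = 0.95455/0.9638 = 0.99041
x = ρ cos φ = 1.34679 × cos(43.51°) = 0.97677
y = ρ sin φ = 1.34679 × sin(43.51°) = 0.92724

0.977 0.927 0.990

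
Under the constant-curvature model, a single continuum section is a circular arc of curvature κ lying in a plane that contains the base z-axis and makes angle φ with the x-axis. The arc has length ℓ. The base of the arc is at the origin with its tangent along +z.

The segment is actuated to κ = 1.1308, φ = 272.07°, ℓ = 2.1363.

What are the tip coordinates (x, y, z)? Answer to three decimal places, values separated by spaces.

0.056 -1.545 0.587

θ = κ·ℓ = 1.1308 × 2.1363 = 2.41573 rad
ρ = (1 − cos θ)/κ = (1 − -0.74793)/1.1308 = 1.54574
z = sin θ / κ = 0.66378/1.1308 = 0.58700
x = ρ cos φ = 1.54574 × cos(272.07°) = 0.05583
y = ρ sin φ = 1.54574 × sin(272.07°) = -1.54473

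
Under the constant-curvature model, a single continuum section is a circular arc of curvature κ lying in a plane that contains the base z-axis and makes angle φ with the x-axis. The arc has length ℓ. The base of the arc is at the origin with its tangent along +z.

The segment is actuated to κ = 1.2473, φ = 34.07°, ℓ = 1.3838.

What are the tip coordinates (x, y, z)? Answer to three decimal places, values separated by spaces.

θ = κ·ℓ = 1.2473 × 1.3838 = 1.72601 rad
ρ = (1 − cos θ)/κ = (1 − -0.15459)/1.2473 = 0.92568
z = sin θ / κ = 0.98798/1.2473 = 0.79209
x = ρ cos φ = 0.92568 × cos(34.07°) = 0.76679
y = ρ sin φ = 0.92568 × sin(34.07°) = 0.51857

0.767 0.519 0.792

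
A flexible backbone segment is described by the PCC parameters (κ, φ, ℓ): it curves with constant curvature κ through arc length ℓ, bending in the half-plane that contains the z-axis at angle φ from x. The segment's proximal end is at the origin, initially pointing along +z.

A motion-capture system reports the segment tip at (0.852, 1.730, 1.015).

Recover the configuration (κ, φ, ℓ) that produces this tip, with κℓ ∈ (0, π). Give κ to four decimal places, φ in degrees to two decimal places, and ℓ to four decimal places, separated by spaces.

ρ = √(x²+y²) = √(0.852² + 1.730²) = 1.92842
φ = atan2(y, x) mod 360° = atan2(1.730, 0.852) = 63.7804°
|p|² = ρ² + z² = 1.92842² + 1.015² = 4.74903
κ = 2ρ / |p|² = 2×1.92842 / 4.74903 = 0.81213
θ = 2·atan2(ρ, z) = 2·atan2(1.92842, 1.015) = 2.17260 rad
ℓ = θ/κ = 2.17260/0.81213 = 2.67518

0.8121 63.78 2.6752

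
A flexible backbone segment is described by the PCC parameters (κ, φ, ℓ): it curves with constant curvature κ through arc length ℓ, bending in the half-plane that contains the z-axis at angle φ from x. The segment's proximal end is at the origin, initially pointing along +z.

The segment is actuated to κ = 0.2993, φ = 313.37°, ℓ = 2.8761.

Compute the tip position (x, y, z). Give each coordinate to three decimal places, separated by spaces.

0.799 -0.846 2.534

θ = κ·ℓ = 0.2993 × 2.8761 = 0.86082 rad
ρ = (1 − cos θ)/κ = (1 − 0.65182)/0.2993 = 1.16332
z = sin θ / κ = 0.75838/0.2993 = 2.53383
x = ρ cos φ = 1.16332 × cos(313.37°) = 0.79886
y = ρ sin φ = 1.16332 × sin(313.37°) = -0.84566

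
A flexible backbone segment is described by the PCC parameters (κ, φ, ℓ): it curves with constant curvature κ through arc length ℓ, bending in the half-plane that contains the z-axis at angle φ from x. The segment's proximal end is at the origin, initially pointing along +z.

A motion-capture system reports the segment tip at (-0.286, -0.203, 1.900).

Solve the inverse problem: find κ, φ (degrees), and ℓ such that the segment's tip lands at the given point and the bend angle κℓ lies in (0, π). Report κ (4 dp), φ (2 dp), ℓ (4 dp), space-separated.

ρ = √(x²+y²) = √(-0.286² + -0.203²) = 0.35072
φ = atan2(y, x) mod 360° = atan2(-0.203, -0.286) = 215.3668°
|p|² = ρ² + z² = 0.35072² + 1.900² = 3.73300
κ = 2ρ / |p|² = 2×0.35072 / 3.73300 = 0.18790
θ = 2·atan2(ρ, z) = 2·atan2(0.35072, 1.900) = 0.36507 rad
ℓ = θ/κ = 0.36507/0.18790 = 1.94287

0.1879 215.37 1.9429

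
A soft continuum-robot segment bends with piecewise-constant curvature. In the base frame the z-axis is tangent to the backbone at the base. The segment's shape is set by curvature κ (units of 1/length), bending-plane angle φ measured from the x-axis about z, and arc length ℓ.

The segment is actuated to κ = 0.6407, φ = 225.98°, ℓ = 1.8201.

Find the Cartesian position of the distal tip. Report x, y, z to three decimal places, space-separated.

-0.658 -0.680 1.435

θ = κ·ℓ = 0.6407 × 1.8201 = 1.16614 rad
ρ = (1 − cos θ)/κ = (1 − 0.39370)/0.6407 = 0.94630
z = sin θ / κ = 0.91924/0.6407 = 1.43474
x = ρ cos φ = 0.94630 × cos(225.98°) = -0.65759
y = ρ sin φ = 0.94630 × sin(225.98°) = -0.68048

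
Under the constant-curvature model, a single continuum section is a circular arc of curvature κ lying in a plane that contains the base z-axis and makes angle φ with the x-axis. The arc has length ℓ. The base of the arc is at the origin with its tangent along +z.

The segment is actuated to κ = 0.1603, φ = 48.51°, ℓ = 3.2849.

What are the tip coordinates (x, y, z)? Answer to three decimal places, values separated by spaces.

0.560 0.633 3.135

θ = κ·ℓ = 0.1603 × 3.2849 = 0.52657 rad
ρ = (1 − cos θ)/κ = (1 − 0.86454)/0.1603 = 0.84506
z = sin θ / κ = 0.50257/0.1603 = 3.13519
x = ρ cos φ = 0.84506 × cos(48.51°) = 0.55985
y = ρ sin φ = 0.84506 × sin(48.51°) = 0.63301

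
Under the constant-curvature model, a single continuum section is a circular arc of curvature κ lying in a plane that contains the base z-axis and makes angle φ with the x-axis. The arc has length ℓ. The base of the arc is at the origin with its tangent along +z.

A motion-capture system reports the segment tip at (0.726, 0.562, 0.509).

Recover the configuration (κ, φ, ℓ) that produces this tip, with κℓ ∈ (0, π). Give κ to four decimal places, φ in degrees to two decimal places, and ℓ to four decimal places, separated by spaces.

ρ = √(x²+y²) = √(0.726² + 0.562²) = 0.91811
φ = atan2(y, x) mod 360° = atan2(0.562, 0.726) = 37.7436°
|p|² = ρ² + z² = 0.91811² + 0.509² = 1.10200
κ = 2ρ / |p|² = 2×0.91811 / 1.10200 = 1.66625
θ = 2·atan2(ρ, z) = 2·atan2(0.91811, 0.509) = 2.12916 rad
ℓ = θ/κ = 2.12916/1.66625 = 1.27781

1.6663 37.74 1.2778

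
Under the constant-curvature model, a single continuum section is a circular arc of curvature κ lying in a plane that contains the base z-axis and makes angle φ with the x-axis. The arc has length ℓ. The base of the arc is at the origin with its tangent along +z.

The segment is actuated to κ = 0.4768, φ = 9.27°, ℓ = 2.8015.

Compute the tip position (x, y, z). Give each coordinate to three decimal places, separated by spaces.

1.588 0.259 2.040

θ = κ·ℓ = 0.4768 × 2.8015 = 1.33576 rad
ρ = (1 − cos θ)/κ = (1 − 0.23288)/0.4768 = 1.60889
z = sin θ / κ = 0.97250/0.4768 = 2.03965
x = ρ cos φ = 1.60889 × cos(9.27°) = 1.58787
y = ρ sin φ = 1.60889 × sin(9.27°) = 0.25917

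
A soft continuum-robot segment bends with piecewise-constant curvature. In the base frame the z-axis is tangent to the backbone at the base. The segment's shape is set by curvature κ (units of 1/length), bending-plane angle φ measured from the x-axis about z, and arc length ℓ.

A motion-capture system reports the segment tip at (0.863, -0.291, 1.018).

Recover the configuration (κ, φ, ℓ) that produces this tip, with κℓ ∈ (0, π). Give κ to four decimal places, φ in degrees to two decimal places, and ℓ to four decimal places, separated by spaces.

0.9763 341.37 1.4952

ρ = √(x²+y²) = √(0.863² + -0.291²) = 0.91074
φ = atan2(y, x) mod 360° = atan2(-0.291, 0.863) = 341.3661°
|p|² = ρ² + z² = 0.91074² + 1.018² = 1.86577
κ = 2ρ / |p|² = 2×0.91074 / 1.86577 = 0.97626
θ = 2·atan2(ρ, z) = 2·atan2(0.91074, 1.018) = 1.45969 rad
ℓ = θ/κ = 1.45969/0.97626 = 1.49518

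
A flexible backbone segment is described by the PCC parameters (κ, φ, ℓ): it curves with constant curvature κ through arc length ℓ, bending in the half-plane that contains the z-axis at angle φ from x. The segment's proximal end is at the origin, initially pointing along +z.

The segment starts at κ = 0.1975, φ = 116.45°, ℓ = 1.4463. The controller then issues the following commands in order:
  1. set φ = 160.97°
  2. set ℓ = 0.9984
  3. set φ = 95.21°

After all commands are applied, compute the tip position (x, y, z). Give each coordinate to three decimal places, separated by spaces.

initial: κ=0.1975, φ=116.45°, ℓ=1.4463
cmd 1: set φ=160.97° → (κ,φ,ℓ)=(0.1975,160.97°,1.4463) → tip=(-0.1940,0.0669,1.4267)
cmd 2: set ℓ=0.9984 → (κ,φ,ℓ)=(0.1975,160.97°,0.9984) → tip=(-0.0928,0.0320,0.9919)
cmd 3: set φ=95.21° → (κ,φ,ℓ)=(0.1975,95.21°,0.9984) → tip=(-0.0089,0.0977,0.9919)

-0.009 0.098 0.992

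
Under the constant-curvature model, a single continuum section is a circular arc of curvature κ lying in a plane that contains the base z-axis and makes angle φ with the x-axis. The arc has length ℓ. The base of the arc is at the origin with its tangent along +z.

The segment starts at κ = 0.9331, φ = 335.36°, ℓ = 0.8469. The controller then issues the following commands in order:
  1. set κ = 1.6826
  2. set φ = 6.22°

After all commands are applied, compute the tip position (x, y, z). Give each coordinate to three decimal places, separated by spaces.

0.505 0.055 0.588

initial: κ=0.9331, φ=335.36°, ℓ=0.8469
cmd 1: set κ=1.6826 → (κ,φ,ℓ)=(1.6826,335.36°,0.8469) → tip=(0.4617,-0.2118,0.5880)
cmd 2: set φ=6.22° → (κ,φ,ℓ)=(1.6826,6.22°,0.8469) → tip=(0.5050,0.0550,0.5880)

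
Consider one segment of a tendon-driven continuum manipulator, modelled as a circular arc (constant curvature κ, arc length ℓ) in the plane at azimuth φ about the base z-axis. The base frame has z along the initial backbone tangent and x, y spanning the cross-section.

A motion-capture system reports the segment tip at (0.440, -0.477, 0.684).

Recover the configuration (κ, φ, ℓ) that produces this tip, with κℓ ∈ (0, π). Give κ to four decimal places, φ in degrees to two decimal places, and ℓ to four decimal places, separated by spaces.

ρ = √(x²+y²) = √(0.440² + -0.477²) = 0.64894
φ = atan2(y, x) mod 360° = atan2(-0.477, 0.440) = 312.6894°
|p|² = ρ² + z² = 0.64894² + 0.684² = 0.88899
κ = 2ρ / |p|² = 2×0.64894 / 0.88899 = 1.45997
θ = 2·atan2(ρ, z) = 2·atan2(0.64894, 0.684) = 1.51821 rad
ℓ = θ/κ = 1.51821/1.45997 = 1.03989

1.4600 312.69 1.0399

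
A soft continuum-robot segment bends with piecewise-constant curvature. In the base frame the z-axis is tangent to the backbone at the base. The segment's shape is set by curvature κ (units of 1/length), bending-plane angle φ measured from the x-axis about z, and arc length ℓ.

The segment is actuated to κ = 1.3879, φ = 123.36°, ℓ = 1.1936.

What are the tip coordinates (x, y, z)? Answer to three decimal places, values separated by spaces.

θ = κ·ℓ = 1.3879 × 1.1936 = 1.65660 rad
ρ = (1 − cos θ)/κ = (1 − -0.08570)/1.3879 = 0.78226
z = sin θ / κ = 0.99632/1.3879 = 0.71786
x = ρ cos φ = 0.78226 × cos(123.36°) = -0.43016
y = ρ sin φ = 0.78226 × sin(123.36°) = 0.65337

-0.430 0.653 0.718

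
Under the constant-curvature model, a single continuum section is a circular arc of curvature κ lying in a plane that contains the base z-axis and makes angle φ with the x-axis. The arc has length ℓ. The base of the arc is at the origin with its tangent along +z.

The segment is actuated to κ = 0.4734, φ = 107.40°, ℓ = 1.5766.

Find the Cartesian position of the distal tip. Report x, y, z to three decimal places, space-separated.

θ = κ·ℓ = 0.4734 × 1.5766 = 0.74636 rad
ρ = (1 − cos θ)/κ = (1 − 0.73416)/0.4734 = 0.56155
z = sin θ / κ = 0.67897/0.4734 = 1.43425
x = ρ cos φ = 0.56155 × cos(107.40°) = -0.16793
y = ρ sin φ = 0.56155 × sin(107.40°) = 0.53585

-0.168 0.536 1.434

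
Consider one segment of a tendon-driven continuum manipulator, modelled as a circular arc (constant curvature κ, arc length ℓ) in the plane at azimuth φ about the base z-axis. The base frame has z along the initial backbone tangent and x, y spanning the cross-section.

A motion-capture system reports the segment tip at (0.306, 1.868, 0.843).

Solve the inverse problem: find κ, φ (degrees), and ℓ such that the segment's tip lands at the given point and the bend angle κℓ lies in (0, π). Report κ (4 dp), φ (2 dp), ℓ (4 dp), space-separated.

0.8817 80.70 2.6127

ρ = √(x²+y²) = √(0.306² + 1.868²) = 1.89290
φ = atan2(y, x) mod 360° = atan2(1.868, 0.306) = 80.6969°
|p|² = ρ² + z² = 1.89290² + 0.843² = 4.29371
κ = 2ρ / |p|² = 2×1.89290 / 4.29371 = 0.88171
θ = 2·atan2(ρ, z) = 2·atan2(1.89290, 0.843) = 2.30363 rad
ℓ = θ/κ = 2.30363/0.88171 = 2.61270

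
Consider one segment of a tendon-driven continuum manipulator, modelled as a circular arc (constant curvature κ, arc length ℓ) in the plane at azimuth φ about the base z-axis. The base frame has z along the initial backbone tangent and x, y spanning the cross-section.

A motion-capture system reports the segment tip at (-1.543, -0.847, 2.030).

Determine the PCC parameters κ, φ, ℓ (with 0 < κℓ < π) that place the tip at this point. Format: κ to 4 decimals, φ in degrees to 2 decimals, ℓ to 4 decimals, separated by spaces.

0.4876 208.76 2.9297

ρ = √(x²+y²) = √(-1.543² + -0.847²) = 1.76019
φ = atan2(y, x) mod 360° = atan2(-0.847, -1.543) = 208.7637°
|p|² = ρ² + z² = 1.76019² + 2.030² = 7.21916
κ = 2ρ / |p|² = 2×1.76019 / 7.21916 = 0.48764
θ = 2·atan2(ρ, z) = 2·atan2(1.76019, 2.030) = 1.42866 rad
ℓ = θ/κ = 1.42866/0.48764 = 2.92973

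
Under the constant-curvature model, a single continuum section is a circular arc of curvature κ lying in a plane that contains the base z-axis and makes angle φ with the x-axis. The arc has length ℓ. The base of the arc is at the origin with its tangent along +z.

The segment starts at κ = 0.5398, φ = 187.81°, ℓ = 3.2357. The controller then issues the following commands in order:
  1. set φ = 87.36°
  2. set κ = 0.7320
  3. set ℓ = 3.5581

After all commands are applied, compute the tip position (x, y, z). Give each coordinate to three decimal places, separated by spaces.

initial: κ=0.5398, φ=187.81°, ℓ=3.2357
cmd 1: set φ=87.36° → (κ,φ,ℓ)=(0.5398,87.36°,3.2357) → tip=(0.1003,2.1743,1.8240)
cmd 2: set κ=0.7320 → (κ,φ,ℓ)=(0.7320,87.36°,3.2357) → tip=(0.1080,2.3415,0.9540)
cmd 3: set ℓ=3.5581 → (κ,φ,ℓ)=(0.7320,87.36°,3.5581) → tip=(0.1170,2.5372,0.6989)

0.117 2.537 0.699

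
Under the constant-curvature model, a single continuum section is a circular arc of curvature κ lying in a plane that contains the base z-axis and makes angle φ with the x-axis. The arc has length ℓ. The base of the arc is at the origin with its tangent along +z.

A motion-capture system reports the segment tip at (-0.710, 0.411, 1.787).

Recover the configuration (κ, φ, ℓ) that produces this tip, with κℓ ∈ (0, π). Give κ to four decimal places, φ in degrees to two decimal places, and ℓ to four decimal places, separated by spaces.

ρ = √(x²+y²) = √(-0.710² + 0.411²) = 0.82038
φ = atan2(y, x) mod 360° = atan2(0.411, -0.710) = 149.9346°
|p|² = ρ² + z² = 0.82038² + 1.787² = 3.86639
κ = 2ρ / |p|² = 2×0.82038 / 3.86639 = 0.42436
θ = 2·atan2(ρ, z) = 2·atan2(0.82038, 1.787) = 0.86076 rad
ℓ = θ/κ = 0.86076/0.42436 = 2.02835

0.4244 149.93 2.0284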